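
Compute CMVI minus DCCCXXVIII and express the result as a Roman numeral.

CMVI = 906
DCCCXXVIII = 828
906 - 828 = 78

LXXVIII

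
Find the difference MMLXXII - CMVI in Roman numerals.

MMLXXII = 2072
CMVI = 906
2072 - 906 = 1166

MCLXVI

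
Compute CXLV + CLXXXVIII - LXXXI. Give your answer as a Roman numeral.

CXLV = 145, CLXXXVIII = 188, LXXXI = 81
145 + 188 = 333
333 - 81 = 252

CCLII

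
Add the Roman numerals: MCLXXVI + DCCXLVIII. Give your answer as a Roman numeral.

MCLXXVI = 1176
DCCXLVIII = 748
1176 + 748 = 1924

MCMXXIV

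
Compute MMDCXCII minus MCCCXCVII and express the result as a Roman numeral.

MMDCXCII = 2692
MCCCXCVII = 1397
2692 - 1397 = 1295

MCCXCV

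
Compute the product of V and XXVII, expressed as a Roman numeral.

V = 5
XXVII = 27
5 × 27 = 135

CXXXV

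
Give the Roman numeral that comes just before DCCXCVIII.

DCCXCVIII = 798, so the previous integer is 798 - 1 = 797

DCCXCVII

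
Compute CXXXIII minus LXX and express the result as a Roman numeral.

CXXXIII = 133
LXX = 70
133 - 70 = 63

LXIII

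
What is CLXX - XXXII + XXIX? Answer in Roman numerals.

CLXX = 170, XXXII = 32, XXIX = 29
170 - 32 = 138
138 + 29 = 167

CLXVII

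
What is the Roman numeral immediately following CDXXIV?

CDXXIV = 424; next is 425

CDXXV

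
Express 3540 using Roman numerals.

Convert 3540 to Roman numerals:
  3540 contains 3×1000 (MMM)
  540 contains 1×500 (D)
  40 contains 1×40 (XL)

MMMDXL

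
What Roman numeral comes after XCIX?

XCIX = 99; next is 100

C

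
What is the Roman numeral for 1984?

Convert 1984 to Roman numerals:
  1984 contains 1×1000 (M)
  984 contains 1×900 (CM)
  84 contains 1×50 (L)
  34 contains 3×10 (XXX)
  4 contains 1×4 (IV)

MCMLXXXIV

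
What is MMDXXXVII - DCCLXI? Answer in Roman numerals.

MMDXXXVII = 2537
DCCLXI = 761
2537 - 761 = 1776

MDCCLXXVI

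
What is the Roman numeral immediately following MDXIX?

MDXIX = 1519; next is 1520

MDXX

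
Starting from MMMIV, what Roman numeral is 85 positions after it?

MMMIV = 3004
3004 + 85 = 3089

MMMLXXXIX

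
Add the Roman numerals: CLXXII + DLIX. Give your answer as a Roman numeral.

CLXXII = 172
DLIX = 559
172 + 559 = 731

DCCXXXI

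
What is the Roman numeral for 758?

Convert 758 to Roman numerals:
  758 contains 1×500 (D)
  258 contains 2×100 (CC)
  58 contains 1×50 (L)
  8 contains 1×5 (V)
  3 contains 3×1 (III)

DCCLVIII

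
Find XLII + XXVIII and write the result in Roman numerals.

XLII = 42
XXVIII = 28
42 + 28 = 70

LXX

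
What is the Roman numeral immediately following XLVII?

XLVII = 47, so the next integer is 47 + 1 = 48

XLVIII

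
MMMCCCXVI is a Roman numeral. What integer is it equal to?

MMMCCCXVI: M=1000, M=1000, M=1000, C=100, C=100, C=100, X=10, V=5, I=1
1000 + 1000 + 1000 + 100 + 100 + 100 + 10 + 5 + 1 = 3316

3316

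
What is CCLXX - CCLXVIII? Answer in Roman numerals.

CCLXX = 270
CCLXVIII = 268
270 - 268 = 2

II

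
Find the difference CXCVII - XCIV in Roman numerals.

CXCVII = 197
XCIV = 94
197 - 94 = 103

CIII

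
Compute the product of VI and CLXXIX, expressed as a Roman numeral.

VI = 6
CLXXIX = 179
6 × 179 = 1074

MLXXIV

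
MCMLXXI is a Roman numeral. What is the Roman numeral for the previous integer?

MCMLXXI = 1971; previous is 1970

MCMLXX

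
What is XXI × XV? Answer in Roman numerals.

XXI = 21
XV = 15
21 × 15 = 315

CCCXV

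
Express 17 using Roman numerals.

Convert 17 to Roman numerals:
  17 contains 1×10 (X)
  7 contains 1×5 (V)
  2 contains 2×1 (II)

XVII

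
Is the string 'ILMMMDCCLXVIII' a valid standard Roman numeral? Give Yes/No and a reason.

'ILMMMDCCLXVIII': L should not appear more than once

No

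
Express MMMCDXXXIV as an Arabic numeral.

MMMCDXXXIV: M=1000, M=1000, M=1000, CD=400, X=10, X=10, X=10, IV=4
1000 + 1000 + 1000 + 400 + 10 + 10 + 10 + 4 = 3434

3434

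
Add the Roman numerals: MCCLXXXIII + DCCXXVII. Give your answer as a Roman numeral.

MCCLXXXIII = 1283
DCCXXVII = 727
1283 + 727 = 2010

MMX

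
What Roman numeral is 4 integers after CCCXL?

CCCXL = 340
340 + 4 = 344

CCCXLIV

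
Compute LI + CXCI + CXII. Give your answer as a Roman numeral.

LI = 51, CXCI = 191, CXII = 112
51 + 191 = 242
242 + 112 = 354

CCCLIV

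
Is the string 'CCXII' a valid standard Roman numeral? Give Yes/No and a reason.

'CCXII': Check the rules: uses only the symbols I, V, X, L, C, D, M; no symbol is repeated more than three times in a row; V, L and D each appear at most once; no smaller symbol precedes a larger one (values never increase from left to right). Value: C (100) + C (100) + X (10) + I (1) + I (1) = 212. So it is a valid standard Roman numeral.

Yes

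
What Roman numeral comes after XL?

XL = 40, so the next integer is 40 + 1 = 41

XLI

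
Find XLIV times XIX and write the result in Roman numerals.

XLIV = 44
XIX = 19
44 × 19 = 836

DCCCXXXVI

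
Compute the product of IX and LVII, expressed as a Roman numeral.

IX = 9
LVII = 57
9 × 57 = 513

DXIII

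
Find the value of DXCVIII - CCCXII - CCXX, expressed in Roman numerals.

DXCVIII = 598, CCCXII = 312, CCXX = 220
598 - 312 = 286
286 - 220 = 66

LXVI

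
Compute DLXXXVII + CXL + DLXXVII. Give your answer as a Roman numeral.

DLXXXVII = 587, CXL = 140, DLXXVII = 577
587 + 140 = 727
727 + 577 = 1304

MCCCIV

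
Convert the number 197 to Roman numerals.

Convert 197 to Roman numerals:
  197 contains 1×100 (C)
  97 contains 1×90 (XC)
  7 contains 1×5 (V)
  2 contains 2×1 (II)

CXCVII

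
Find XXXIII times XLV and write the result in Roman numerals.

XXXIII = 33
XLV = 45
33 × 45 = 1485

MCDLXXXV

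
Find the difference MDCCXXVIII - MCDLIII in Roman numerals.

MDCCXXVIII = 1728
MCDLIII = 1453
1728 - 1453 = 275

CCLXXV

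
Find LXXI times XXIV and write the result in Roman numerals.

LXXI = 71
XXIV = 24
71 × 24 = 1704

MDCCIV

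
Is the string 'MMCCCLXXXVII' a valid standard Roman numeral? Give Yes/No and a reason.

'MMCCCLXXXVII': Check the rules: uses only the symbols I, V, X, L, C, D, M; no symbol is repeated more than three times in a row; V, L and D each appear at most once; no smaller symbol precedes a larger one (values never increase from left to right). Value: M (1000) + M (1000) + C (100) + C (100) + C (100) + L (50) + X (10) + X (10) + X (10) + V (5) + I (1) + I (1) = 2387. So it is a valid standard Roman numeral.

Yes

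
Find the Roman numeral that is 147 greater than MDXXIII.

MDXXIII = 1523
1523 + 147 = 1670

MDCLXX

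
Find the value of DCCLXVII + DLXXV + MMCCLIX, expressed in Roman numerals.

DCCLXVII = 767, DLXXV = 575, MMCCLIX = 2259
767 + 575 = 1342
1342 + 2259 = 3601

MMMDCI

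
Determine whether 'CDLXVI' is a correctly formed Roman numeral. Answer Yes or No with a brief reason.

'CDLXVI': Check the rules: uses only the symbols I, V, X, L, C, D, M; no symbol is repeated more than three times in a row; V, L and D each appear at most once; the only place a smaller symbol precedes a larger one is the allowed subtractive pair CD, the symbol right after such a pair (if any) is smaller than the pair's first symbol, and otherwise the values never increase from left to right. Value: CD (400) + L (50) + X (10) + V (5) + I (1) = 466. So it is a valid standard Roman numeral.

Yes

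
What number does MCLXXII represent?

MCLXXII: M=1000, C=100, L=50, X=10, X=10, I=1, I=1
1000 + 100 + 50 + 10 + 10 + 1 + 1 = 1172

1172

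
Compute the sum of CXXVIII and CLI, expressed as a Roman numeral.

CXXVIII = 128
CLI = 151
128 + 151 = 279

CCLXXIX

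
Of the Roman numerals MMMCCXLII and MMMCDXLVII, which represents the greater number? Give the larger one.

MMMCCXLII = 3242
MMMCDXLVII = 3447
3447 is larger

MMMCDXLVII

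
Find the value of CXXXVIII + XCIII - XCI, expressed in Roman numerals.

CXXXVIII = 138, XCIII = 93, XCI = 91
138 + 93 = 231
231 - 91 = 140

CXL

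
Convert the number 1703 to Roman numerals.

Convert 1703 to Roman numerals:
  1703 contains 1×1000 (M)
  703 contains 1×500 (D)
  203 contains 2×100 (CC)
  3 contains 3×1 (III)

MDCCIII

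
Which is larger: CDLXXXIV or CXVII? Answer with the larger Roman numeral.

CDLXXXIV = 484
CXVII = 117
484 is larger

CDLXXXIV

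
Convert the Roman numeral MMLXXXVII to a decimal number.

MMLXXXVII: M=1000, M=1000, L=50, X=10, X=10, X=10, V=5, I=1, I=1
1000 + 1000 + 50 + 10 + 10 + 10 + 5 + 1 + 1 = 2087

2087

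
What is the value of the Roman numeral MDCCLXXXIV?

MDCCLXXXIV: M=1000, D=500, C=100, C=100, L=50, X=10, X=10, X=10, IV=4
1000 + 500 + 100 + 100 + 50 + 10 + 10 + 10 + 4 = 1784

1784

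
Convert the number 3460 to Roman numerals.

Convert 3460 to Roman numerals:
  3460 contains 3×1000 (MMM)
  460 contains 1×400 (CD)
  60 contains 1×50 (L)
  10 contains 1×10 (X)

MMMCDLX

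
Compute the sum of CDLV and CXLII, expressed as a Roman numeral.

CDLV = 455
CXLII = 142
455 + 142 = 597

DXCVII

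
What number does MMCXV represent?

MMCXV: M=1000, M=1000, C=100, X=10, V=5
1000 + 1000 + 100 + 10 + 5 = 2115

2115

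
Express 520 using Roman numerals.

Convert 520 to Roman numerals:
  520 contains 1×500 (D)
  20 contains 2×10 (XX)

DXX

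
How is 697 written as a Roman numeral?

Convert 697 to Roman numerals:
  697 contains 1×500 (D)
  197 contains 1×100 (C)
  97 contains 1×90 (XC)
  7 contains 1×5 (V)
  2 contains 2×1 (II)

DCXCVII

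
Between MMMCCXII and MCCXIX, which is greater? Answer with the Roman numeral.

MMMCCXII = 3212
MCCXIX = 1219
3212 is larger

MMMCCXII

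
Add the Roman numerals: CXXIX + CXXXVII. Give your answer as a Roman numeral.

CXXIX = 129
CXXXVII = 137
129 + 137 = 266

CCLXVI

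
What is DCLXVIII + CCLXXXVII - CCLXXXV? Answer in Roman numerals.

DCLXVIII = 668, CCLXXXVII = 287, CCLXXXV = 285
668 + 287 = 955
955 - 285 = 670

DCLXX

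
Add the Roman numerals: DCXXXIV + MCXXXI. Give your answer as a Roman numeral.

DCXXXIV = 634
MCXXXI = 1131
634 + 1131 = 1765

MDCCLXV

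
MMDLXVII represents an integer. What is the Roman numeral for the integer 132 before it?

MMDLXVII = 2567
2567 - 132 = 2435

MMCDXXXV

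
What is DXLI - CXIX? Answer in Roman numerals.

DXLI = 541
CXIX = 119
541 - 119 = 422

CDXXII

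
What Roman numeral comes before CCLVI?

CCLVI = 256; previous is 255

CCLV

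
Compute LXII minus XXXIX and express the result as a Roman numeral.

LXII = 62
XXXIX = 39
62 - 39 = 23

XXIII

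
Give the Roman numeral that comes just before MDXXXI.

MDXXXI = 1531; previous is 1530

MDXXX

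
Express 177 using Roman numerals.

Convert 177 to Roman numerals:
  177 contains 1×100 (C)
  77 contains 1×50 (L)
  27 contains 2×10 (XX)
  7 contains 1×5 (V)
  2 contains 2×1 (II)

CLXXVII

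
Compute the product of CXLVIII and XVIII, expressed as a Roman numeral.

CXLVIII = 148
XVIII = 18
148 × 18 = 2664

MMDCLXIV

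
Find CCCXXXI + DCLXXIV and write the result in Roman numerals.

CCCXXXI = 331
DCLXXIV = 674
331 + 674 = 1005

MV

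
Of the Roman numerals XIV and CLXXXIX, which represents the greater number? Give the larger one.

XIV = 14
CLXXXIX = 189
189 is larger

CLXXXIX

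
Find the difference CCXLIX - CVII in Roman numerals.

CCXLIX = 249
CVII = 107
249 - 107 = 142

CXLII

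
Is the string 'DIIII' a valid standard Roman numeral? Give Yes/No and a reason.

'DIIII': More than 3 consecutive I's

No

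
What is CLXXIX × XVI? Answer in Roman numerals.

CLXXIX = 179
XVI = 16
179 × 16 = 2864

MMDCCCLXIV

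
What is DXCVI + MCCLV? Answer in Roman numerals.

DXCVI = 596
MCCLV = 1255
596 + 1255 = 1851

MDCCCLI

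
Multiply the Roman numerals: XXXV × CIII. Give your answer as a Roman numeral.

XXXV = 35
CIII = 103
35 × 103 = 3605

MMMDCV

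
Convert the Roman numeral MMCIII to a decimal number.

MMCIII: M=1000, M=1000, C=100, I=1, I=1, I=1
1000 + 1000 + 100 + 1 + 1 + 1 = 2103

2103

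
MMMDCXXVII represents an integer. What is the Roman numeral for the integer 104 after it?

MMMDCXXVII = 3627
3627 + 104 = 3731

MMMDCCXXXI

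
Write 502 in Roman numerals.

Convert 502 to Roman numerals:
  502 contains 1×500 (D)
  2 contains 2×1 (II)

DII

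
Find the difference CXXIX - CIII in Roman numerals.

CXXIX = 129
CIII = 103
129 - 103 = 26

XXVI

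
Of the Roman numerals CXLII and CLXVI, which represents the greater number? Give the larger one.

CXLII = 142
CLXVI = 166
166 is larger

CLXVI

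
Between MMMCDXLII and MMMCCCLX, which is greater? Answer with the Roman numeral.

MMMCDXLII = 3442
MMMCCCLX = 3360
3442 is larger

MMMCDXLII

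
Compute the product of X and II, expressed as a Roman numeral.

X = 10
II = 2
10 × 2 = 20

XX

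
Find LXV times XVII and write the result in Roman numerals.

LXV = 65
XVII = 17
65 × 17 = 1105

MCV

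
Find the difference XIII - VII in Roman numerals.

XIII = 13
VII = 7
13 - 7 = 6

VI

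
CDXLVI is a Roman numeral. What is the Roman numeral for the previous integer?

CDXLVI = 446; previous is 445

CDXLV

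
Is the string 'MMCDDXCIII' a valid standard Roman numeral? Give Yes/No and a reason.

'MMCDDXCIII': D should not appear more than once

No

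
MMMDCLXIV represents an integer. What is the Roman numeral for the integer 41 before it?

MMMDCLXIV = 3664
3664 - 41 = 3623

MMMDCXXIII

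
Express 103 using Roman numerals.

Convert 103 to Roman numerals:
  103 contains 1×100 (C)
  3 contains 3×1 (III)

CIII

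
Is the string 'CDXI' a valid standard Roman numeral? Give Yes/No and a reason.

'CDXI': Check the rules: uses only the symbols I, V, X, L, C, D, M; no symbol is repeated more than three times in a row; V, L and D each appear at most once; the only place a smaller symbol precedes a larger one is the allowed subtractive pair CD, the symbol right after such a pair (if any) is smaller than the pair's first symbol, and otherwise the values never increase from left to right. Value: CD (400) + X (10) + I (1) = 411. So it is a valid standard Roman numeral.

Yes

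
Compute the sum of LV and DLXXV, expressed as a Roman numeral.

LV = 55
DLXXV = 575
55 + 575 = 630

DCXXX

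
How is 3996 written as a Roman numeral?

Convert 3996 to Roman numerals:
  3996 contains 3×1000 (MMM)
  996 contains 1×900 (CM)
  96 contains 1×90 (XC)
  6 contains 1×5 (V)
  1 contains 1×1 (I)

MMMCMXCVI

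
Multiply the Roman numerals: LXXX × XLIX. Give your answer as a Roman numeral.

LXXX = 80
XLIX = 49
80 × 49 = 3920

MMMCMXX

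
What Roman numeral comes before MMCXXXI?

MMCXXXI = 2131; previous is 2130

MMCXXX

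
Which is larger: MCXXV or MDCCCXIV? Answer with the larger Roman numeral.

MCXXV = 1125
MDCCCXIV = 1814
1814 is larger

MDCCCXIV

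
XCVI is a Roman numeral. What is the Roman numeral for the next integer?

XCVI = 96, so the next integer is 96 + 1 = 97

XCVII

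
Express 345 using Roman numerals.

Convert 345 to Roman numerals:
  345 contains 3×100 (CCC)
  45 contains 1×40 (XL)
  5 contains 1×5 (V)

CCCXLV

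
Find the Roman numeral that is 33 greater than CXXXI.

CXXXI = 131
131 + 33 = 164

CLXIV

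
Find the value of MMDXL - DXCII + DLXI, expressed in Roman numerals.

MMDXL = 2540, DXCII = 592, DLXI = 561
2540 - 592 = 1948
1948 + 561 = 2509

MMDIX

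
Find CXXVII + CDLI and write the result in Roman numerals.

CXXVII = 127
CDLI = 451
127 + 451 = 578

DLXXVIII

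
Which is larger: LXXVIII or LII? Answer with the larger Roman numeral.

LXXVIII = 78
LII = 52
78 is larger

LXXVIII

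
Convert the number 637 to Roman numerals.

Convert 637 to Roman numerals:
  637 contains 1×500 (D)
  137 contains 1×100 (C)
  37 contains 3×10 (XXX)
  7 contains 1×5 (V)
  2 contains 2×1 (II)

DCXXXVII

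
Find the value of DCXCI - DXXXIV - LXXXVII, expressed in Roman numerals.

DCXCI = 691, DXXXIV = 534, LXXXVII = 87
691 - 534 = 157
157 - 87 = 70

LXX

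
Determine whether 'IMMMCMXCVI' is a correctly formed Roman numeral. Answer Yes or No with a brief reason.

'IMMMCMXCVI': Invalid subtractive combination: IM

No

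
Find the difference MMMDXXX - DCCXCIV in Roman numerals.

MMMDXXX = 3530
DCCXCIV = 794
3530 - 794 = 2736

MMDCCXXXVI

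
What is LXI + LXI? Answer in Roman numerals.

LXI = 61
LXI = 61
61 + 61 = 122

CXXII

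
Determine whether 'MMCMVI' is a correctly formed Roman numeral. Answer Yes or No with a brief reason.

'MMCMVI': Check the rules: uses only the symbols I, V, X, L, C, D, M; no symbol is repeated more than three times in a row; V, L and D each appear at most once; the only place a smaller symbol precedes a larger one is the allowed subtractive pair CM, the symbol right after such a pair (if any) is smaller than the pair's first symbol, and otherwise the values never increase from left to right. Value: M (1000) + M (1000) + CM (900) + V (5) + I (1) = 2906. So it is a valid standard Roman numeral.

Yes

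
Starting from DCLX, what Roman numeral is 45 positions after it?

DCLX = 660
660 + 45 = 705

DCCV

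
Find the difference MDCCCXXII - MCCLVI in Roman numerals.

MDCCCXXII = 1822
MCCLVI = 1256
1822 - 1256 = 566

DLXVI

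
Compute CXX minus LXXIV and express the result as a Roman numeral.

CXX = 120
LXXIV = 74
120 - 74 = 46

XLVI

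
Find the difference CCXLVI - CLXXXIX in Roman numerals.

CCXLVI = 246
CLXXXIX = 189
246 - 189 = 57

LVII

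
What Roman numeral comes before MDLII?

MDLII = 1552; previous is 1551

MDLI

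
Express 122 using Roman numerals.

Convert 122 to Roman numerals:
  122 contains 1×100 (C)
  22 contains 2×10 (XX)
  2 contains 2×1 (II)

CXXII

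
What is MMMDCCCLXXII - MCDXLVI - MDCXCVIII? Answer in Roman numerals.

MMMDCCCLXXII = 3872, MCDXLVI = 1446, MDCXCVIII = 1698
3872 - 1446 = 2426
2426 - 1698 = 728

DCCXXVIII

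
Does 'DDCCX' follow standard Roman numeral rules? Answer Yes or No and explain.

'DDCCX': D should not appear more than once

No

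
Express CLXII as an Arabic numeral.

CLXII: C=100, L=50, X=10, I=1, I=1
100 + 50 + 10 + 1 + 1 = 162

162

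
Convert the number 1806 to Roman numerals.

Convert 1806 to Roman numerals:
  1806 contains 1×1000 (M)
  806 contains 1×500 (D)
  306 contains 3×100 (CCC)
  6 contains 1×5 (V)
  1 contains 1×1 (I)

MDCCCVI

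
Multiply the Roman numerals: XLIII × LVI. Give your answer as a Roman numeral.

XLIII = 43
LVI = 56
43 × 56 = 2408

MMCDVIII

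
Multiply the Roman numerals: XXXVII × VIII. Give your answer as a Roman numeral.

XXXVII = 37
VIII = 8
37 × 8 = 296

CCXCVI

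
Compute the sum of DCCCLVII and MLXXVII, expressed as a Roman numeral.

DCCCLVII = 857
MLXXVII = 1077
857 + 1077 = 1934

MCMXXXIV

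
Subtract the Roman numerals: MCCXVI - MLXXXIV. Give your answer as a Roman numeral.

MCCXVI = 1216
MLXXXIV = 1084
1216 - 1084 = 132

CXXXII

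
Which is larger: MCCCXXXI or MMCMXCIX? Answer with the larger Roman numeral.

MCCCXXXI = 1331
MMCMXCIX = 2999
2999 is larger

MMCMXCIX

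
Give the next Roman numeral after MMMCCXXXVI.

MMMCCXXXVI = 3236, so the next integer is 3236 + 1 = 3237

MMMCCXXXVII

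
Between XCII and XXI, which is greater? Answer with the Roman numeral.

XCII = 92
XXI = 21
92 is larger

XCII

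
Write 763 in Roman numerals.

Convert 763 to Roman numerals:
  763 contains 1×500 (D)
  263 contains 2×100 (CC)
  63 contains 1×50 (L)
  13 contains 1×10 (X)
  3 contains 3×1 (III)

DCCLXIII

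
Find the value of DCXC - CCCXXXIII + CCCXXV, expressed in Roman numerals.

DCXC = 690, CCCXXXIII = 333, CCCXXV = 325
690 - 333 = 357
357 + 325 = 682

DCLXXXII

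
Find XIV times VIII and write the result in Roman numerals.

XIV = 14
VIII = 8
14 × 8 = 112

CXII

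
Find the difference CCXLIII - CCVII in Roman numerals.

CCXLIII = 243
CCVII = 207
243 - 207 = 36

XXXVI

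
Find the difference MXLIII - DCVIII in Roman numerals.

MXLIII = 1043
DCVIII = 608
1043 - 608 = 435

CDXXXV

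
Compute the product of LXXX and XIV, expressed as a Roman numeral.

LXXX = 80
XIV = 14
80 × 14 = 1120

MCXX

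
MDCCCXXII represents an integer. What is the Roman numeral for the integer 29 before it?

MDCCCXXII = 1822
1822 - 29 = 1793

MDCCXCIII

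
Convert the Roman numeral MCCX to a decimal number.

MCCX: M=1000, C=100, C=100, X=10
1000 + 100 + 100 + 10 = 1210

1210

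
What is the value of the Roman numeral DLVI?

DLVI: D=500, L=50, V=5, I=1
500 + 50 + 5 + 1 = 556

556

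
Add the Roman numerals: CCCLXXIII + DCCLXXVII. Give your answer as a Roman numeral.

CCCLXXIII = 373
DCCLXXVII = 777
373 + 777 = 1150

MCL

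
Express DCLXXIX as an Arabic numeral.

DCLXXIX: D=500, C=100, L=50, X=10, X=10, IX=9
500 + 100 + 50 + 10 + 10 + 9 = 679

679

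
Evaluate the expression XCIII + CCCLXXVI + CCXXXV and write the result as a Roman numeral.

XCIII = 93, CCCLXXVI = 376, CCXXXV = 235
93 + 376 = 469
469 + 235 = 704

DCCIV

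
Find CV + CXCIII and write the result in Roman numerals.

CV = 105
CXCIII = 193
105 + 193 = 298

CCXCVIII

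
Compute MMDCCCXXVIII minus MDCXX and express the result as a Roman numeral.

MMDCCCXXVIII = 2828
MDCXX = 1620
2828 - 1620 = 1208

MCCVIII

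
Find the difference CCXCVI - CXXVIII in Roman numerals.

CCXCVI = 296
CXXVIII = 128
296 - 128 = 168

CLXVIII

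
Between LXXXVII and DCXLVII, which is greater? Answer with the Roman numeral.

LXXXVII = 87
DCXLVII = 647
647 is larger

DCXLVII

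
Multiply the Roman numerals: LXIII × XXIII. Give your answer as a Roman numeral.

LXIII = 63
XXIII = 23
63 × 23 = 1449

MCDXLIX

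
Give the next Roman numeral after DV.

DV = 505, so the next integer is 505 + 1 = 506

DVI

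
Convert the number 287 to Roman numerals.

Convert 287 to Roman numerals:
  287 contains 2×100 (CC)
  87 contains 1×50 (L)
  37 contains 3×10 (XXX)
  7 contains 1×5 (V)
  2 contains 2×1 (II)

CCLXXXVII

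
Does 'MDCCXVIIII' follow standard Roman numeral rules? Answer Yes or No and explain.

'MDCCXVIIII': More than 3 consecutive I's

No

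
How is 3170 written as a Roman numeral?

Convert 3170 to Roman numerals:
  3170 contains 3×1000 (MMM)
  170 contains 1×100 (C)
  70 contains 1×50 (L)
  20 contains 2×10 (XX)

MMMCLXX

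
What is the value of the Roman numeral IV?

IV: IV=4

4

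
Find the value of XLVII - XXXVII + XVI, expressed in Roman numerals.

XLVII = 47, XXXVII = 37, XVI = 16
47 - 37 = 10
10 + 16 = 26

XXVI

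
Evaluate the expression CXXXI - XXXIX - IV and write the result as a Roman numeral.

CXXXI = 131, XXXIX = 39, IV = 4
131 - 39 = 92
92 - 4 = 88

LXXXVIII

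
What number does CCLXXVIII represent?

CCLXXVIII: C=100, C=100, L=50, X=10, X=10, V=5, I=1, I=1, I=1
100 + 100 + 50 + 10 + 10 + 5 + 1 + 1 + 1 = 278

278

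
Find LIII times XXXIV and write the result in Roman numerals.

LIII = 53
XXXIV = 34
53 × 34 = 1802

MDCCCII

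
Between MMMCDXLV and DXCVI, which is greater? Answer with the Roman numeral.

MMMCDXLV = 3445
DXCVI = 596
3445 is larger

MMMCDXLV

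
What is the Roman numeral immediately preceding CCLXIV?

CCLXIV = 264, so the previous integer is 264 - 1 = 263

CCLXIII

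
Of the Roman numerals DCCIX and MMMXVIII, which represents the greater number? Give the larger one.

DCCIX = 709
MMMXVIII = 3018
3018 is larger

MMMXVIII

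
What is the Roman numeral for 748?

Convert 748 to Roman numerals:
  748 contains 1×500 (D)
  248 contains 2×100 (CC)
  48 contains 1×40 (XL)
  8 contains 1×5 (V)
  3 contains 3×1 (III)

DCCXLVIII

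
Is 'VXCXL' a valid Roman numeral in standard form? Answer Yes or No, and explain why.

'VXCXL': Invalid subtractive combination: VX

No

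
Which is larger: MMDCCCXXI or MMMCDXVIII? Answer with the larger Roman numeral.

MMDCCCXXI = 2821
MMMCDXVIII = 3418
3418 is larger

MMMCDXVIII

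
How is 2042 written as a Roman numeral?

Convert 2042 to Roman numerals:
  2042 contains 2×1000 (MM)
  42 contains 1×40 (XL)
  2 contains 2×1 (II)

MMXLII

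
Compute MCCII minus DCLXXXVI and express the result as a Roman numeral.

MCCII = 1202
DCLXXXVI = 686
1202 - 686 = 516

DXVI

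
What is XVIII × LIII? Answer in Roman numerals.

XVIII = 18
LIII = 53
18 × 53 = 954

CMLIV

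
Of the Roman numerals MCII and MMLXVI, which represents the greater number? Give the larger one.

MCII = 1102
MMLXVI = 2066
2066 is larger

MMLXVI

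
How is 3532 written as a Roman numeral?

Convert 3532 to Roman numerals:
  3532 contains 3×1000 (MMM)
  532 contains 1×500 (D)
  32 contains 3×10 (XXX)
  2 contains 2×1 (II)

MMMDXXXII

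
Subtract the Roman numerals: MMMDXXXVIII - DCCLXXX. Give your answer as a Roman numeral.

MMMDXXXVIII = 3538
DCCLXXX = 780
3538 - 780 = 2758

MMDCCLVIII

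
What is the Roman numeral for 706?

Convert 706 to Roman numerals:
  706 contains 1×500 (D)
  206 contains 2×100 (CC)
  6 contains 1×5 (V)
  1 contains 1×1 (I)

DCCVI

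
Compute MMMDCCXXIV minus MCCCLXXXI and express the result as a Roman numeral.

MMMDCCXXIV = 3724
MCCCLXXXI = 1381
3724 - 1381 = 2343

MMCCCXLIII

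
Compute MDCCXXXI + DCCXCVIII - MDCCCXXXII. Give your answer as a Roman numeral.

MDCCXXXI = 1731, DCCXCVIII = 798, MDCCCXXXII = 1832
1731 + 798 = 2529
2529 - 1832 = 697

DCXCVII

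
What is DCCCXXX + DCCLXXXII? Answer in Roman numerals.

DCCCXXX = 830
DCCLXXXII = 782
830 + 782 = 1612

MDCXII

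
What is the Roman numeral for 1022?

Convert 1022 to Roman numerals:
  1022 contains 1×1000 (M)
  22 contains 2×10 (XX)
  2 contains 2×1 (II)

MXXII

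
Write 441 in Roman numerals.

Convert 441 to Roman numerals:
  441 contains 1×400 (CD)
  41 contains 1×40 (XL)
  1 contains 1×1 (I)

CDXLI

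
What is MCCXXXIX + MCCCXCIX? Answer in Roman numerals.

MCCXXXIX = 1239
MCCCXCIX = 1399
1239 + 1399 = 2638

MMDCXXXVIII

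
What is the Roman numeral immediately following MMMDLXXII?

MMMDLXXII = 3572; next is 3573

MMMDLXXIII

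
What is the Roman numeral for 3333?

Convert 3333 to Roman numerals:
  3333 contains 3×1000 (MMM)
  333 contains 3×100 (CCC)
  33 contains 3×10 (XXX)
  3 contains 3×1 (III)

MMMCCCXXXIII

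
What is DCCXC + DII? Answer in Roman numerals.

DCCXC = 790
DII = 502
790 + 502 = 1292

MCCXCII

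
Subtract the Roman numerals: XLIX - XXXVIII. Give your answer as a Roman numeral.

XLIX = 49
XXXVIII = 38
49 - 38 = 11

XI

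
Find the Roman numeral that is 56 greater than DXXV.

DXXV = 525
525 + 56 = 581

DLXXXI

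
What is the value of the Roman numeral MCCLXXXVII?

MCCLXXXVII: M=1000, C=100, C=100, L=50, X=10, X=10, X=10, V=5, I=1, I=1
1000 + 100 + 100 + 50 + 10 + 10 + 10 + 5 + 1 + 1 = 1287

1287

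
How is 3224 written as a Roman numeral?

Convert 3224 to Roman numerals:
  3224 contains 3×1000 (MMM)
  224 contains 2×100 (CC)
  24 contains 2×10 (XX)
  4 contains 1×4 (IV)

MMMCCXXIV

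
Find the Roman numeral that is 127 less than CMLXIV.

CMLXIV = 964
964 - 127 = 837

DCCCXXXVII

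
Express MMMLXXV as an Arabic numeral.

MMMLXXV: M=1000, M=1000, M=1000, L=50, X=10, X=10, V=5
1000 + 1000 + 1000 + 50 + 10 + 10 + 5 = 3075

3075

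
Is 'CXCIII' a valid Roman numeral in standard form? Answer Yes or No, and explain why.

'CXCIII': Check the rules: uses only the symbols I, V, X, L, C, D, M; no symbol is repeated more than three times in a row; V, L and D each appear at most once; the only place a smaller symbol precedes a larger one is the allowed subtractive pair XC, the symbol right after such a pair (if any) is smaller than the pair's first symbol, and otherwise the values never increase from left to right. Value: C (100) + XC (90) + I (1) + I (1) + I (1) = 193. So it is a valid standard Roman numeral.

Yes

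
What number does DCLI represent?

DCLI: D=500, C=100, L=50, I=1
500 + 100 + 50 + 1 = 651

651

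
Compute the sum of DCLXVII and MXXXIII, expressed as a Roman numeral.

DCLXVII = 667
MXXXIII = 1033
667 + 1033 = 1700

MDCC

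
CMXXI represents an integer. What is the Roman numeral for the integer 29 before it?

CMXXI = 921
921 - 29 = 892

DCCCXCII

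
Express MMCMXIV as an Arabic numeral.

MMCMXIV: M=1000, M=1000, CM=900, X=10, IV=4
1000 + 1000 + 900 + 10 + 4 = 2914

2914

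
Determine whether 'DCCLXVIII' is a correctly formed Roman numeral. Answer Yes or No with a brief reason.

'DCCLXVIII': Check the rules: uses only the symbols I, V, X, L, C, D, M; no symbol is repeated more than three times in a row; V, L and D each appear at most once; no smaller symbol precedes a larger one (values never increase from left to right). Value: D (500) + C (100) + C (100) + L (50) + X (10) + V (5) + I (1) + I (1) + I (1) = 768. So it is a valid standard Roman numeral.

Yes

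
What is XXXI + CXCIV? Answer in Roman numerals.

XXXI = 31
CXCIV = 194
31 + 194 = 225

CCXXV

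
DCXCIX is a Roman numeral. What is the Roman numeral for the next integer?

DCXCIX = 699, so the next integer is 699 + 1 = 700

DCC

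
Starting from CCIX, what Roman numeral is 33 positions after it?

CCIX = 209
209 + 33 = 242

CCXLII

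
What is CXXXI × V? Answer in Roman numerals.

CXXXI = 131
V = 5
131 × 5 = 655

DCLV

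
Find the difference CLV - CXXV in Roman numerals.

CLV = 155
CXXV = 125
155 - 125 = 30

XXX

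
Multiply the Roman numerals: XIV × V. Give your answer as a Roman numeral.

XIV = 14
V = 5
14 × 5 = 70

LXX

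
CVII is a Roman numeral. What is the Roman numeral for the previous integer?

CVII = 107; previous is 106

CVI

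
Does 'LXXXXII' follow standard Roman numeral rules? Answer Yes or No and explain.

'LXXXXII': More than 3 consecutive X's

No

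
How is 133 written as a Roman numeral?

Convert 133 to Roman numerals:
  133 contains 1×100 (C)
  33 contains 3×10 (XXX)
  3 contains 3×1 (III)

CXXXIII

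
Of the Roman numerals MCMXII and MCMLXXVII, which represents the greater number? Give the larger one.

MCMXII = 1912
MCMLXXVII = 1977
1977 is larger

MCMLXXVII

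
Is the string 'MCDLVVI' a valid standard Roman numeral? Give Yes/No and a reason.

'MCDLVVI': V should not appear more than once

No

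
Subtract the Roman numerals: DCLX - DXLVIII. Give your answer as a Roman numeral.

DCLX = 660
DXLVIII = 548
660 - 548 = 112

CXII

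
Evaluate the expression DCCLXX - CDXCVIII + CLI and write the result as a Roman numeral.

DCCLXX = 770, CDXCVIII = 498, CLI = 151
770 - 498 = 272
272 + 151 = 423

CDXXIII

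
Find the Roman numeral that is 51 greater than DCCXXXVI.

DCCXXXVI = 736
736 + 51 = 787

DCCLXXXVII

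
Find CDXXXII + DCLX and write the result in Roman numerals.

CDXXXII = 432
DCLX = 660
432 + 660 = 1092

MXCII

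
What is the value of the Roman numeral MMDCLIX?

MMDCLIX: M=1000, M=1000, D=500, C=100, L=50, IX=9
1000 + 1000 + 500 + 100 + 50 + 9 = 2659

2659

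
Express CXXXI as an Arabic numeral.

CXXXI: C=100, X=10, X=10, X=10, I=1
100 + 10 + 10 + 10 + 1 = 131

131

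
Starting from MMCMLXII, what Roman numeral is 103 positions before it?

MMCMLXII = 2962
2962 - 103 = 2859

MMDCCCLIX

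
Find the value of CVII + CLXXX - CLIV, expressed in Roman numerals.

CVII = 107, CLXXX = 180, CLIV = 154
107 + 180 = 287
287 - 154 = 133

CXXXIII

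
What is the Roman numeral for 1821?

Convert 1821 to Roman numerals:
  1821 contains 1×1000 (M)
  821 contains 1×500 (D)
  321 contains 3×100 (CCC)
  21 contains 2×10 (XX)
  1 contains 1×1 (I)

MDCCCXXI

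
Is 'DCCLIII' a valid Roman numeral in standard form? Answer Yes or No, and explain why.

'DCCLIII': Check the rules: uses only the symbols I, V, X, L, C, D, M; no symbol is repeated more than three times in a row; V, L and D each appear at most once; no smaller symbol precedes a larger one (values never increase from left to right). Value: D (500) + C (100) + C (100) + L (50) + I (1) + I (1) + I (1) = 753. So it is a valid standard Roman numeral.

Yes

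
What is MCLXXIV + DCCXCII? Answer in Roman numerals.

MCLXXIV = 1174
DCCXCII = 792
1174 + 792 = 1966

MCMLXVI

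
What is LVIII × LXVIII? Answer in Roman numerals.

LVIII = 58
LXVIII = 68
58 × 68 = 3944

MMMCMXLIV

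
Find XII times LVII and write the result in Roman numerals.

XII = 12
LVII = 57
12 × 57 = 684

DCLXXXIV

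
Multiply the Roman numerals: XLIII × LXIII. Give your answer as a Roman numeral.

XLIII = 43
LXIII = 63
43 × 63 = 2709

MMDCCIX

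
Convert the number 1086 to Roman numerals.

Convert 1086 to Roman numerals:
  1086 contains 1×1000 (M)
  86 contains 1×50 (L)
  36 contains 3×10 (XXX)
  6 contains 1×5 (V)
  1 contains 1×1 (I)

MLXXXVI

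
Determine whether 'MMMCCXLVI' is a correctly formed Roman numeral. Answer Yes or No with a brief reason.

'MMMCCXLVI': Check the rules: uses only the symbols I, V, X, L, C, D, M; no symbol is repeated more than three times in a row; V, L and D each appear at most once; the only place a smaller symbol precedes a larger one is the allowed subtractive pair XL, the symbol right after such a pair (if any) is smaller than the pair's first symbol, and otherwise the values never increase from left to right. Value: M (1000) + M (1000) + M (1000) + C (100) + C (100) + XL (40) + V (5) + I (1) = 3246. So it is a valid standard Roman numeral.

Yes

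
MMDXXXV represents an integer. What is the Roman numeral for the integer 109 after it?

MMDXXXV = 2535
2535 + 109 = 2644

MMDCXLIV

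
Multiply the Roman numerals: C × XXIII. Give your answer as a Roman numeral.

C = 100
XXIII = 23
100 × 23 = 2300

MMCCC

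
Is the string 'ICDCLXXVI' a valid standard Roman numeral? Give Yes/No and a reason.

'ICDCLXXVI': Invalid subtractive combination: IC

No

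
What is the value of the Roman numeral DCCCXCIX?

DCCCXCIX: D=500, C=100, C=100, C=100, XC=90, IX=9
500 + 100 + 100 + 100 + 90 + 9 = 899

899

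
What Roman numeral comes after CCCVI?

CCCVI = 306, so the next integer is 306 + 1 = 307

CCCVII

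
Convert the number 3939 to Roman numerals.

Convert 3939 to Roman numerals:
  3939 contains 3×1000 (MMM)
  939 contains 1×900 (CM)
  39 contains 3×10 (XXX)
  9 contains 1×9 (IX)

MMMCMXXXIX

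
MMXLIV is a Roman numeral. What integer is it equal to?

MMXLIV: M=1000, M=1000, XL=40, IV=4
1000 + 1000 + 40 + 4 = 2044

2044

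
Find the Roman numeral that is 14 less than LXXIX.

LXXIX = 79
79 - 14 = 65

LXV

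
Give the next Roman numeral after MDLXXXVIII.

MDLXXXVIII = 1588; next is 1589

MDLXXXIX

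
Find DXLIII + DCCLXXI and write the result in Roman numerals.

DXLIII = 543
DCCLXXI = 771
543 + 771 = 1314

MCCCXIV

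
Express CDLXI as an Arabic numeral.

CDLXI: CD=400, L=50, X=10, I=1
400 + 50 + 10 + 1 = 461

461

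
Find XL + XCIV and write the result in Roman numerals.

XL = 40
XCIV = 94
40 + 94 = 134

CXXXIV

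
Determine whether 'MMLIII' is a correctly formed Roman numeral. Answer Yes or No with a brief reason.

'MMLIII': Check the rules: uses only the symbols I, V, X, L, C, D, M; no symbol is repeated more than three times in a row; V, L and D each appear at most once; no smaller symbol precedes a larger one (values never increase from left to right). Value: M (1000) + M (1000) + L (50) + I (1) + I (1) + I (1) = 2053. So it is a valid standard Roman numeral.

Yes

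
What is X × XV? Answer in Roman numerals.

X = 10
XV = 15
10 × 15 = 150

CL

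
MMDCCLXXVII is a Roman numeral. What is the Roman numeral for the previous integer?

MMDCCLXXVII = 2777; previous is 2776

MMDCCLXXVI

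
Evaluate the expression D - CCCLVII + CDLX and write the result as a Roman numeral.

D = 500, CCCLVII = 357, CDLX = 460
500 - 357 = 143
143 + 460 = 603

DCIII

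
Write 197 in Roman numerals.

Convert 197 to Roman numerals:
  197 contains 1×100 (C)
  97 contains 1×90 (XC)
  7 contains 1×5 (V)
  2 contains 2×1 (II)

CXCVII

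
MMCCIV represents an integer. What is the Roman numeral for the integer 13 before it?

MMCCIV = 2204
2204 - 13 = 2191

MMCXCI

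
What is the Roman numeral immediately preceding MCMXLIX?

MCMXLIX = 1949, so the previous integer is 1949 - 1 = 1948

MCMXLVIII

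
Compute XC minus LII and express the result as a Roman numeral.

XC = 90
LII = 52
90 - 52 = 38

XXXVIII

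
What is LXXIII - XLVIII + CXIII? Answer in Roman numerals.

LXXIII = 73, XLVIII = 48, CXIII = 113
73 - 48 = 25
25 + 113 = 138

CXXXVIII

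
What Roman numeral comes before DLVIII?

DLVIII = 558; previous is 557

DLVII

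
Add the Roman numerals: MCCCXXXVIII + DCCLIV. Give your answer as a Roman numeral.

MCCCXXXVIII = 1338
DCCLIV = 754
1338 + 754 = 2092

MMXCII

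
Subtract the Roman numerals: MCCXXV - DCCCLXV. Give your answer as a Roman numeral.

MCCXXV = 1225
DCCCLXV = 865
1225 - 865 = 360

CCCLX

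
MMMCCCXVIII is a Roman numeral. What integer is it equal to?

MMMCCCXVIII: M=1000, M=1000, M=1000, C=100, C=100, C=100, X=10, V=5, I=1, I=1, I=1
1000 + 1000 + 1000 + 100 + 100 + 100 + 10 + 5 + 1 + 1 + 1 = 3318

3318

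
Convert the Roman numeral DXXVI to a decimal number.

DXXVI: D=500, X=10, X=10, V=5, I=1
500 + 10 + 10 + 5 + 1 = 526

526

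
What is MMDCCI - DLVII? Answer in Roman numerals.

MMDCCI = 2701
DLVII = 557
2701 - 557 = 2144

MMCXLIV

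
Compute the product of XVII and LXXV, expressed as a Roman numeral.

XVII = 17
LXXV = 75
17 × 75 = 1275

MCCLXXV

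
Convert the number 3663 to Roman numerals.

Convert 3663 to Roman numerals:
  3663 contains 3×1000 (MMM)
  663 contains 1×500 (D)
  163 contains 1×100 (C)
  63 contains 1×50 (L)
  13 contains 1×10 (X)
  3 contains 3×1 (III)

MMMDCLXIII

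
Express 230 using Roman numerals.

Convert 230 to Roman numerals:
  230 contains 2×100 (CC)
  30 contains 3×10 (XXX)

CCXXX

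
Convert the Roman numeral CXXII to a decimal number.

CXXII: C=100, X=10, X=10, I=1, I=1
100 + 10 + 10 + 1 + 1 = 122

122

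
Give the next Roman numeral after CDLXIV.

CDLXIV = 464, so the next integer is 464 + 1 = 465

CDLXV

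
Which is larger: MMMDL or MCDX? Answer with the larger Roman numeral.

MMMDL = 3550
MCDX = 1410
3550 is larger

MMMDL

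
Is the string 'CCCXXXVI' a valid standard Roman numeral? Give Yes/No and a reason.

'CCCXXXVI': Check the rules: uses only the symbols I, V, X, L, C, D, M; no symbol is repeated more than three times in a row; V, L and D each appear at most once; no smaller symbol precedes a larger one (values never increase from left to right). Value: C (100) + C (100) + C (100) + X (10) + X (10) + X (10) + V (5) + I (1) = 336. So it is a valid standard Roman numeral.

Yes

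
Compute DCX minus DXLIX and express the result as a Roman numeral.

DCX = 610
DXLIX = 549
610 - 549 = 61

LXI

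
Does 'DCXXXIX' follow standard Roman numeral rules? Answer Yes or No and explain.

'DCXXXIX': Check the rules: uses only the symbols I, V, X, L, C, D, M; no symbol is repeated more than three times in a row; V, L and D each appear at most once; the only place a smaller symbol precedes a larger one is the allowed subtractive pair IX, the symbol right after such a pair (if any) is smaller than the pair's first symbol, and otherwise the values never increase from left to right. Value: D (500) + C (100) + X (10) + X (10) + X (10) + IX (9) = 639. So it is a valid standard Roman numeral.

Yes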